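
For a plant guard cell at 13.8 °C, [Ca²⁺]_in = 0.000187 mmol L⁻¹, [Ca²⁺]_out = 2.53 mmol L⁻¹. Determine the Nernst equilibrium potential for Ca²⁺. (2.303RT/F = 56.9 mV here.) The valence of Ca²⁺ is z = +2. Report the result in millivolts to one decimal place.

117.5 mV

E = (56.9/z) · log₁₀([Ca²⁺]_out/[Ca²⁺]_in) with z = +2.
= (56.9/2) · log₁₀(2.53/0.000187) = 28.45 · log₁₀(1.353e+04)
= 28.45 · (4.1313) = 117.53 mV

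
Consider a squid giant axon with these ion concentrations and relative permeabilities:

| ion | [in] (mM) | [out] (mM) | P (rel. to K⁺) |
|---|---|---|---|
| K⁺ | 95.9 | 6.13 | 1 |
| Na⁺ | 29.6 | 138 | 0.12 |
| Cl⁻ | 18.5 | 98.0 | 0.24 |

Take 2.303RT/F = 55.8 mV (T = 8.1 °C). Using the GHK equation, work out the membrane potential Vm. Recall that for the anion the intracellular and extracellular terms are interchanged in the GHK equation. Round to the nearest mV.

-37 mV

Vm = 55.8 · log₁₀[(Σ P·[cation]ₒ + Σ P·[anion]ᵢ) / (Σ P·[cation]ᵢ + Σ P·[anion]ₒ)]
Numerator = 1×6.13 + 0.12×138 + 0.24×18.5 = 27.13
Denominator = 1×95.9 + 0.12×29.6 + 0.24×98.0 = 123
Vm = 55.8 · log₁₀(0.22062) = 55.8 × (-0.6564) = -36.62 mV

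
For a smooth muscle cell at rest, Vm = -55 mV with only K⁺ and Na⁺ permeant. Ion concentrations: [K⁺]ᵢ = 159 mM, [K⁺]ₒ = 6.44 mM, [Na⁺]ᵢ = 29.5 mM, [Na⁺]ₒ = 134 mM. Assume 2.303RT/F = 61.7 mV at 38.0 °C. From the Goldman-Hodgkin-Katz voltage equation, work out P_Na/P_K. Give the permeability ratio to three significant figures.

0.107

Let α = P_Na/P_K. GHK: Vm = 61.7·log₁₀[(Kₒ + α·Naₒ)/(Kᵢ + α·Naᵢ)].
10^(Vm/61.7) = 10^(-55.0/61.7) = 0.12841
So 0.12841·(Kᵢ + α·Naᵢ) = Kₒ + α·Naₒ → α = (0.12841·159.0 − 6.44) / (134.0 − 0.12841·29.5)
α = (20.42 − 6.44) / (134.0 − 3.788) = 13.98/130.2 = 0.1073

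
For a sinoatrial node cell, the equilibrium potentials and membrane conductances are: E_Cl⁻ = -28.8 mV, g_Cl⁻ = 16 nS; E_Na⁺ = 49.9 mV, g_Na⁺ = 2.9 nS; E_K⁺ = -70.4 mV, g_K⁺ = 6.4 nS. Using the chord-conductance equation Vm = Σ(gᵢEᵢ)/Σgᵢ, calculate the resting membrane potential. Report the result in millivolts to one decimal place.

Σ gᵢEᵢ = 16·(-28.8) + 2.9·(49.9) + 6.4·(-70.4) = -766.65
Σ gᵢ = 16 + 2.9 + 6.4 = 25.3
Vm = -766.65 / 25.3 = -30.30 mV

-30.3 mV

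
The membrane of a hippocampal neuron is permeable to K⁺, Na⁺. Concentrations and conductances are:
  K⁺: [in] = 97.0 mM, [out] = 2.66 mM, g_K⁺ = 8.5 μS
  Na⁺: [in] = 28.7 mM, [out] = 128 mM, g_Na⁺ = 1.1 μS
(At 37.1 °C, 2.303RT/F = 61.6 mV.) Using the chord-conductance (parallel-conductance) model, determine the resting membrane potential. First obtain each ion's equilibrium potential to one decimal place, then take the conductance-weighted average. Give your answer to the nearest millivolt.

-81 mV

E_K⁺ = (61.6/1)·log₁₀(2.66/97.0) = -96.2 mV
E_Na⁺ = (61.6/1)·log₁₀(128/28.7) = 40.0 mV
Vm = (Σ gᵢEᵢ)/(Σ gᵢ) = (8.5·-96.2 + 1.1·40.0) / (8.5 + 1.1)
= -773.70 / 9.6 = -80.59 mV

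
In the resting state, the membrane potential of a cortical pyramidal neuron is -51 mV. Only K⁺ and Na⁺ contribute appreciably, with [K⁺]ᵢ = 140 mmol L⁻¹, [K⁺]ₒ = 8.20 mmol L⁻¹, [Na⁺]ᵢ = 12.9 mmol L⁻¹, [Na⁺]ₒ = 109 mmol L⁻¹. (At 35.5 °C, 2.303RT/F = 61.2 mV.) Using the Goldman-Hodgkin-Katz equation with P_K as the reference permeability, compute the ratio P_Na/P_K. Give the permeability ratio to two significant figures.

0.12

Let α = P_Na/P_K. GHK: Vm = 61.2·log₁₀[(Kₒ + α·Naₒ)/(Kᵢ + α·Naᵢ)].
10^(Vm/61.2) = 10^(-51.0/61.2) = 0.14678
So 0.14678·(Kᵢ + α·Naᵢ) = Kₒ + α·Naₒ → α = (0.14678·140.0 − 8.2) / (109.0 − 0.14678·12.9)
α = (20.55 − 8.2) / (109.0 − 1.893) = 12.35/107.1 = 0.1153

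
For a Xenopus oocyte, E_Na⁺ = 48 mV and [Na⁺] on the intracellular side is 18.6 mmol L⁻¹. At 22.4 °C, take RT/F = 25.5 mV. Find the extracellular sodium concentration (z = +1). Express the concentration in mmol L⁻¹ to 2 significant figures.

120 mmol L⁻¹

Nernst: E = (25.5/1) · ln([out]/[in]), so ln([out]/[in]) = 48.0 × 1 / 25.5 = 1.8824.
[out]/[in] = e^(1.8824) = 6.569.
[out] = 6.569 × 18.6 = 122.2 mmol L⁻¹.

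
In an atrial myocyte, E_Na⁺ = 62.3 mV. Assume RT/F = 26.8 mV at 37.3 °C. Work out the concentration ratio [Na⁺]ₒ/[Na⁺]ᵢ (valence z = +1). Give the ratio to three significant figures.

10.2

ln([out]/[in]) = E·z/(26.8) = 62.3 × 1 / 26.8 = 2.3246
[out]/[in] = e^(2.3246) = 10.22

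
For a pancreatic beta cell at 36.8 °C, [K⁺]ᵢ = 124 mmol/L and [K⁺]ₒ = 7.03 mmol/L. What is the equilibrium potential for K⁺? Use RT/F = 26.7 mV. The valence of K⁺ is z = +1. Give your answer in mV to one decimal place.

E = (26.7/z) · ln([K⁺]_out/[K⁺]_in) with z = +1.
= (26.7/1) · ln(7.03/124) = 26.70 · ln(0.05669)
= 26.70 · (-2.8701) = -76.63 mV

-76.6 mV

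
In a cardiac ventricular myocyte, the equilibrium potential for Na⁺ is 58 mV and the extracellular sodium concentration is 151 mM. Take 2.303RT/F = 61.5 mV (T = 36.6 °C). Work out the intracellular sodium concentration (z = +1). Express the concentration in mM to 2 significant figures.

17 mM

Nernst: E = (61.5/1) · log₁₀([out]/[in]), so log₁₀([out]/[in]) = 58.0 × 1 / 61.5 = 0.9431.
[out]/[in] = 10^(0.9431) = 8.772.
[in] = 151 / 8.772 = 17.21 mM.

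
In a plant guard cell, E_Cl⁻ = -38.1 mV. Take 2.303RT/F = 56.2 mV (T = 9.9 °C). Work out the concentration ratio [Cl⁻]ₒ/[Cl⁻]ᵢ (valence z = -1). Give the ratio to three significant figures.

log₁₀([out]/[in]) = E·z/(56.2) = -38.1 × -1 / 56.2 = 0.6779
[out]/[in] = 10^(0.6779) = 4.764

4.76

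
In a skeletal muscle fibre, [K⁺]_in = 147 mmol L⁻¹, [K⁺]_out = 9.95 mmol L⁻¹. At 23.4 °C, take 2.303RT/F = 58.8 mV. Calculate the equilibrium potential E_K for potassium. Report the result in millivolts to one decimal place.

E = (58.8/z) · log₁₀([K⁺]_out/[K⁺]_in) with z = +1.
= (58.8/1) · log₁₀(9.95/147) = 58.80 · log₁₀(0.06769)
= 58.80 · (-1.1695) = -68.77 mV

-68.8 mV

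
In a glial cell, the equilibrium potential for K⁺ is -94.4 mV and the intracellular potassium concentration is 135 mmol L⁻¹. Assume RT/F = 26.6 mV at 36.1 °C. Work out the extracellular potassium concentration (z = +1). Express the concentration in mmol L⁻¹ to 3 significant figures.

Nernst: E = (26.6/1) · ln([out]/[in]), so ln([out]/[in]) = -94.4 × 1 / 26.6 = -3.5489.
[out]/[in] = e^(-3.5489) = 0.02876.
[out] = 0.02876 × 135 = 3.882 mmol L⁻¹.

3.88 mmol L⁻¹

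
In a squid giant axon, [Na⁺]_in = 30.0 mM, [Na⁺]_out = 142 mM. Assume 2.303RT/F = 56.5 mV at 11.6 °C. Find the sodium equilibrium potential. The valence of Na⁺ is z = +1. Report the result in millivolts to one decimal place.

E = (56.5/z) · log₁₀([Na⁺]_out/[Na⁺]_in) with z = +1.
= (56.5/1) · log₁₀(142/30.0) = 56.50 · log₁₀(4.733)
= 56.50 · (0.6752) = 38.15 mV

38.1 mV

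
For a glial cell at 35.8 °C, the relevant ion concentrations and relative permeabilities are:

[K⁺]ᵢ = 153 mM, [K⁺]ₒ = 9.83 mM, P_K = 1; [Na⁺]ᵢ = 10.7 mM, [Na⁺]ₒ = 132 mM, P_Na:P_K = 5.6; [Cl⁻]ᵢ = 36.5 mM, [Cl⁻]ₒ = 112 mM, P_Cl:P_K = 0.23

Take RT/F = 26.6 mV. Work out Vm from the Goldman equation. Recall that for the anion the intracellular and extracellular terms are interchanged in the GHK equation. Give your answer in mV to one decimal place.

30.7 mV

Vm = 26.6 · ln[(Σ P·[cation]ₒ + Σ P·[anion]ᵢ) / (Σ P·[cation]ᵢ + Σ P·[anion]ₒ)]
Numerator = 1×9.83 + 5.6×132 + 0.23×36.5 = 757.4
Denominator = 1×153 + 5.6×10.7 + 0.23×112 = 238.7
Vm = 26.6 · ln(3.1734) = 26.6 × (1.1548) = 30.72 mV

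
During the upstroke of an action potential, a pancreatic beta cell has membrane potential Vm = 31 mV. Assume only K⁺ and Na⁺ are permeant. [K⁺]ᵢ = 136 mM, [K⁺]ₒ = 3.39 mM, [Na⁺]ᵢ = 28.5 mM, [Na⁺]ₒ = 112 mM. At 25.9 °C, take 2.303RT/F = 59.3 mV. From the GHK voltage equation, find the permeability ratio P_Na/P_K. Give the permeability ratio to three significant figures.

Let α = P_Na/P_K. GHK: Vm = 59.3·log₁₀[(Kₒ + α·Naₒ)/(Kᵢ + α·Naᵢ)].
10^(Vm/59.3) = 10^(31.0/59.3) = 3.3325
So 3.3325·(Kᵢ + α·Naᵢ) = Kₒ + α·Naₒ → α = (3.3325·136.0 − 3.39) / (112.0 − 3.3325·28.5)
α = (453.2 − 3.39) / (112.0 − 94.98) = 449.8/17.02 = 26.42

26.4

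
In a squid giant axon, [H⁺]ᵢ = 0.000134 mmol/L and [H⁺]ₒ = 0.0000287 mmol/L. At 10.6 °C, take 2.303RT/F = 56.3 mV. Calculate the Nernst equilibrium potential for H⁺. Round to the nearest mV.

E = (56.3/z) · log₁₀([H⁺]_out/[H⁺]_in) with z = +1.
= (56.3/1) · log₁₀(0.0000287/0.000134) = 56.30 · log₁₀(0.2142)
= 56.30 · (-0.6692) = -37.68 mV

-38 mV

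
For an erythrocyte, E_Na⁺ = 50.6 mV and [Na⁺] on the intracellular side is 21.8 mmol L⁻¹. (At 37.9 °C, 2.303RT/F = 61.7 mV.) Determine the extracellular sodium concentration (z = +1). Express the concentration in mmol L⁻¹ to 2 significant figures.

Nernst: E = (61.7/1) · log₁₀([out]/[in]), so log₁₀([out]/[in]) = 50.6 × 1 / 61.7 = 0.8201.
[out]/[in] = 10^(0.8201) = 6.608.
[out] = 6.608 × 21.8 = 144.1 mmol L⁻¹.

140 mmol L⁻¹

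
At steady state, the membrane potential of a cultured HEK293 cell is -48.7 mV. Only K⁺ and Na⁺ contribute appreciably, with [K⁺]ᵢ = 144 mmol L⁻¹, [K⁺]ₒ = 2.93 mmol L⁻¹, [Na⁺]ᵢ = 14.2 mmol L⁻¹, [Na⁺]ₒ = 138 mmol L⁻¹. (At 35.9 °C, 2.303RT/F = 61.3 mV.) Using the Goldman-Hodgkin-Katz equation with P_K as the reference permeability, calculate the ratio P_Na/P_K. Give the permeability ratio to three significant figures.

Let α = P_Na/P_K. GHK: Vm = 61.3·log₁₀[(Kₒ + α·Naₒ)/(Kᵢ + α·Naᵢ)].
10^(Vm/61.3) = 10^(-48.7/61.3) = 0.16053
So 0.16053·(Kᵢ + α·Naᵢ) = Kₒ + α·Naₒ → α = (0.16053·144.0 − 2.93) / (138.0 − 0.16053·14.2)
α = (23.12 − 2.93) / (138.0 − 2.279) = 20.19/135.7 = 0.1487

0.149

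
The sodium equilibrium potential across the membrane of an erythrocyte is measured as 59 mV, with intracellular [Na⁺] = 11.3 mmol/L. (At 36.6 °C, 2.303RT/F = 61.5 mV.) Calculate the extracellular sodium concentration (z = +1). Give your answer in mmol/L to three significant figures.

103 mmol/L

Nernst: E = (61.5/1) · log₁₀([out]/[in]), so log₁₀([out]/[in]) = 59.0 × 1 / 61.5 = 0.9593.
[out]/[in] = 10^(0.9593) = 9.106.
[out] = 9.106 × 11.3 = 102.9 mmol/L.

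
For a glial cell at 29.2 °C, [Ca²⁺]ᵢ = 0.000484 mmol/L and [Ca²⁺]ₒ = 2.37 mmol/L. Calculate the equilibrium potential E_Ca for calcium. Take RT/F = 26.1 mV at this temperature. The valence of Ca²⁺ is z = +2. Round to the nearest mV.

E = (26.1/z) · ln([Ca²⁺]_out/[Ca²⁺]_in) with z = +2.
= (26.1/2) · ln(2.37/0.000484) = 13.05 · ln(4897)
= 13.05 · (8.4963) = 110.88 mV

111 mV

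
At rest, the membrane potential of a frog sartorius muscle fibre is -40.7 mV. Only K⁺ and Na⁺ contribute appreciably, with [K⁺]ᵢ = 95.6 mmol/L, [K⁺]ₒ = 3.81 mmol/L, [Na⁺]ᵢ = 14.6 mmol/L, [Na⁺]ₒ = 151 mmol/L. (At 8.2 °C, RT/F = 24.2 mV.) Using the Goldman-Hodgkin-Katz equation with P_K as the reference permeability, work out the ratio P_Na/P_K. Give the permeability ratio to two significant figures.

Let α = P_Na/P_K. GHK: Vm = 24.2·ln[(Kₒ + α·Naₒ)/(Kᵢ + α·Naᵢ)].
e^(Vm/24.2) = e^(-40.7/24.2) = 0.18604
So 0.18604·(Kᵢ + α·Naᵢ) = Kₒ + α·Naₒ → α = (0.18604·95.6 − 3.81) / (151.0 − 0.18604·14.6)
α = (17.78 − 3.81) / (151.0 − 2.716) = 13.97/148.3 = 0.09424

0.094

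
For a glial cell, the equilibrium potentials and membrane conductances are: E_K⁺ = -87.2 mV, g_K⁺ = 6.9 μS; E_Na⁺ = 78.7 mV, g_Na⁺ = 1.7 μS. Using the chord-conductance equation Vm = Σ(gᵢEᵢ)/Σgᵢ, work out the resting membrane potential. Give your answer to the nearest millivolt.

-54 mV

Σ gᵢEᵢ = 6.9·(-87.2) + 1.7·(78.7) = -467.89
Σ gᵢ = 6.9 + 1.7 = 8.6
Vm = -467.89 / 8.6 = -54.41 mV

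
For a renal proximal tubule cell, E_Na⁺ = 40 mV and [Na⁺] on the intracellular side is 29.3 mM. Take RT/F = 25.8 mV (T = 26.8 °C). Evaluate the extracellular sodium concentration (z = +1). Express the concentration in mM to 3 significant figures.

138 mM

Nernst: E = (25.8/1) · ln([out]/[in]), so ln([out]/[in]) = 40.0 × 1 / 25.8 = 1.5504.
[out]/[in] = e^(1.5504) = 4.713.
[out] = 4.713 × 29.3 = 138.1 mM.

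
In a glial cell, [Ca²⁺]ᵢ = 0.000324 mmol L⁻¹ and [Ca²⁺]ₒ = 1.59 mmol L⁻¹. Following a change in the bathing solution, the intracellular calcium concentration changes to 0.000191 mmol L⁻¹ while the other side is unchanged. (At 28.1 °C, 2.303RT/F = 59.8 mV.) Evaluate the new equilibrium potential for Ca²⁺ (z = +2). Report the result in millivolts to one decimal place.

After the shift: [Ca²⁺]_out = 1.59, [Ca²⁺]_in = 0.000191 mmol L⁻¹.
E_new = (59.8/2)·log₁₀(1.59/0.000191) = 29.90 · (3.9204) = 117.22 mV

117.2 mV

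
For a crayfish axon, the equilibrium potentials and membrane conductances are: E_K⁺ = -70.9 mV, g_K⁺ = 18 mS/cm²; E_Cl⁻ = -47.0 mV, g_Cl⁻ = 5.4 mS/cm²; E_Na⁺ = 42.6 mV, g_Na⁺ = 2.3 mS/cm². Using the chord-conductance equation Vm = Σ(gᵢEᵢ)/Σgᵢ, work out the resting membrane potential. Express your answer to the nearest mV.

-56 mV

Σ gᵢEᵢ = 18·(-70.9) + 5.4·(-47.0) + 2.3·(42.6) = -1432.02
Σ gᵢ = 18 + 5.4 + 2.3 = 25.7
Vm = -1432.02 / 25.7 = -55.72 mV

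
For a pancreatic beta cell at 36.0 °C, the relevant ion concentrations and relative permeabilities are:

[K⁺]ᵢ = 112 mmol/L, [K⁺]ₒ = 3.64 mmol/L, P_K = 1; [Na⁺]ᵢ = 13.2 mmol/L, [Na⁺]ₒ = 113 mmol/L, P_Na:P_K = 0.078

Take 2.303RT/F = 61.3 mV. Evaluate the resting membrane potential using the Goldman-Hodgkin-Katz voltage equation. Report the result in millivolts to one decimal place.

Vm = 61.3 · log₁₀[(Σ P·[cation]ₒ + Σ P·[anion]ᵢ) / (Σ P·[cation]ᵢ + Σ P·[anion]ₒ)]
Numerator = 1×3.64 + 0.078×113 = 12.45
Denominator = 1×112 + 0.078×13.2 = 113
Vm = 61.3 · log₁₀(0.11018) = 61.3 × (-0.9579) = -58.72 mV

-58.7 mV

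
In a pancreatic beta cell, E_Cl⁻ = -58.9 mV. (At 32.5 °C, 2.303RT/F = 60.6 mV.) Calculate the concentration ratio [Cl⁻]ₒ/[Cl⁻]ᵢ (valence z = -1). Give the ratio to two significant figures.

log₁₀([out]/[in]) = E·z/(60.6) = -58.9 × -1 / 60.6 = 0.9719
[out]/[in] = 10^(0.9719) = 9.374

9.4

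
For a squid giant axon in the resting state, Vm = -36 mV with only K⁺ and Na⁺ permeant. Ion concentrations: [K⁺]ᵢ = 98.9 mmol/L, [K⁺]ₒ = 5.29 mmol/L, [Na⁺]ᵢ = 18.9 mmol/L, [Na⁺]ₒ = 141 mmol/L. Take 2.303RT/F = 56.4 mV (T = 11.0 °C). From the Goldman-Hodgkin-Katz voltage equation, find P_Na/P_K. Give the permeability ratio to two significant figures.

0.13

Let α = P_Na/P_K. GHK: Vm = 56.4·log₁₀[(Kₒ + α·Naₒ)/(Kᵢ + α·Naᵢ)].
10^(Vm/56.4) = 10^(-36.0/56.4) = 0.22999
So 0.22999·(Kᵢ + α·Naᵢ) = Kₒ + α·Naₒ → α = (0.22999·98.9 − 5.29) / (141.0 − 0.22999·18.9)
α = (22.75 − 5.29) / (141.0 − 4.347) = 17.46/136.7 = 0.1277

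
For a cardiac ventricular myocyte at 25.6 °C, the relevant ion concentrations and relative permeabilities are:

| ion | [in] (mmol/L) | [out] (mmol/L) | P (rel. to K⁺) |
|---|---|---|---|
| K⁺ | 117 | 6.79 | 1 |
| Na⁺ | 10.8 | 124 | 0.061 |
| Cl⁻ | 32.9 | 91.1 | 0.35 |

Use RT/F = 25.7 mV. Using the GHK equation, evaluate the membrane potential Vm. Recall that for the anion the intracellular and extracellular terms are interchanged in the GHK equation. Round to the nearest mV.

-45 mV

Vm = 25.7 · ln[(Σ P·[cation]ₒ + Σ P·[anion]ᵢ) / (Σ P·[cation]ᵢ + Σ P·[anion]ₒ)]
Numerator = 1×6.79 + 0.061×124 + 0.35×32.9 = 25.87
Denominator = 1×117 + 0.061×10.8 + 0.35×91.1 = 149.5
Vm = 25.7 · ln(0.17299) = 25.7 × (-1.7545) = -45.09 mV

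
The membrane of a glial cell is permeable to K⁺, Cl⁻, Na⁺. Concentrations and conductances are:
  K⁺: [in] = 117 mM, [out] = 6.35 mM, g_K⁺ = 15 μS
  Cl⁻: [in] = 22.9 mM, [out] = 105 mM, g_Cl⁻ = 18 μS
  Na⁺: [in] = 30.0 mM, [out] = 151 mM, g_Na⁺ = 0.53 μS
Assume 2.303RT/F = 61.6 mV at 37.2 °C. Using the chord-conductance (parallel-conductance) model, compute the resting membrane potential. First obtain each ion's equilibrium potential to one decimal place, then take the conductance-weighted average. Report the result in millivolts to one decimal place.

E_K⁺ = (61.6/1)·log₁₀(6.35/117) = -77.9 mV
E_Cl⁻ = (61.6/-1)·log₁₀(105/22.9) = -40.7 mV
E_Na⁺ = (61.6/1)·log₁₀(151/30.0) = 43.2 mV
Vm = (Σ gᵢEᵢ)/(Σ gᵢ) = (15·-77.9 + 18·-40.7 + 0.53·43.2) / (15 + 18 + 0.53)
= -1878.20 / 33.53 = -56.02 mV

-56.0 mV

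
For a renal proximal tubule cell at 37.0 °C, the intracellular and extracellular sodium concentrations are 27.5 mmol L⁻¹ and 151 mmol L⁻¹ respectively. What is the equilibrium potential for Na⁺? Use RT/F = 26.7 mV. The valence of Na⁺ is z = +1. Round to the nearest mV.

45 mV

E = (26.7/z) · ln([Na⁺]_out/[Na⁺]_in) with z = +1.
= (26.7/1) · ln(151/27.5) = 26.70 · ln(5.491)
= 26.70 · (1.7031) = 45.47 mV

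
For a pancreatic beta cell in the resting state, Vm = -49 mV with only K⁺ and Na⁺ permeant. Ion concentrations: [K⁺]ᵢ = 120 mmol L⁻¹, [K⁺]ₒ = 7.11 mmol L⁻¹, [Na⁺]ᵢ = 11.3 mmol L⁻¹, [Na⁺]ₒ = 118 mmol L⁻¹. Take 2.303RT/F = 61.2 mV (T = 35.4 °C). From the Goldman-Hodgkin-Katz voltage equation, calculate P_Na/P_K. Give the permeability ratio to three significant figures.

Let α = P_Na/P_K. GHK: Vm = 61.2·log₁₀[(Kₒ + α·Naₒ)/(Kᵢ + α·Naᵢ)].
10^(Vm/61.2) = 10^(-49.0/61.2) = 0.15825
So 0.15825·(Kᵢ + α·Naᵢ) = Kₒ + α·Naₒ → α = (0.15825·120.0 − 7.11) / (118.0 − 0.15825·11.3)
α = (18.99 − 7.11) / (118.0 − 1.788) = 11.88/116.2 = 0.1022

0.102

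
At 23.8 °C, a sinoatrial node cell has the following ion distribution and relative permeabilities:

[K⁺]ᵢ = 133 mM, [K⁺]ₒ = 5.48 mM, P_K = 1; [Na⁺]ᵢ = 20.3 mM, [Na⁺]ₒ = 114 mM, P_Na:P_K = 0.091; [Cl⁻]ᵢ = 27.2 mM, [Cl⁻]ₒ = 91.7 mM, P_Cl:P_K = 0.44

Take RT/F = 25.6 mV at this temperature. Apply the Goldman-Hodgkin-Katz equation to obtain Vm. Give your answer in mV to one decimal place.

-47.1 mV

Vm = 25.6 · ln[(Σ P·[cation]ₒ + Σ P·[anion]ᵢ) / (Σ P·[cation]ᵢ + Σ P·[anion]ₒ)]
Numerator = 1×5.48 + 0.091×114 + 0.44×27.2 = 27.82
Denominator = 1×133 + 0.091×20.3 + 0.44×91.7 = 175.2
Vm = 25.6 · ln(0.15881) = 25.6 × (-1.8401) = -47.11 mV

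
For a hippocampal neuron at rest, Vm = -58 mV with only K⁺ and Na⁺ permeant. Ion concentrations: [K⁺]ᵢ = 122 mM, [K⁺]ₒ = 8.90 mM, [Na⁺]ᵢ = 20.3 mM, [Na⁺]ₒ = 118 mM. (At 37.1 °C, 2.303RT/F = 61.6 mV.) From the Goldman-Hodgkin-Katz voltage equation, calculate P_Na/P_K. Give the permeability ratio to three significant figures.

Let α = P_Na/P_K. GHK: Vm = 61.6·log₁₀[(Kₒ + α·Naₒ)/(Kᵢ + α·Naᵢ)].
10^(Vm/61.6) = 10^(-58.0/61.6) = 0.1144
So 0.1144·(Kᵢ + α·Naᵢ) = Kₒ + α·Naₒ → α = (0.1144·122.0 − 8.9) / (118.0 − 0.1144·20.3)
α = (13.96 − 8.9) / (118.0 − 2.322) = 5.057/115.7 = 0.04372

0.0437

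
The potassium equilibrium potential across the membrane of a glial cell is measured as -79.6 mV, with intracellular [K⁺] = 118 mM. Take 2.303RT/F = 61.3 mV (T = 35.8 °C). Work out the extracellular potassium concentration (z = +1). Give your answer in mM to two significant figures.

Nernst: E = (61.3/1) · log₁₀([out]/[in]), so log₁₀([out]/[in]) = -79.6 × 1 / 61.3 = -1.2985.
[out]/[in] = 10^(-1.2985) = 0.05029.
[out] = 0.05029 × 118 = 5.934 mM.

5.9 mM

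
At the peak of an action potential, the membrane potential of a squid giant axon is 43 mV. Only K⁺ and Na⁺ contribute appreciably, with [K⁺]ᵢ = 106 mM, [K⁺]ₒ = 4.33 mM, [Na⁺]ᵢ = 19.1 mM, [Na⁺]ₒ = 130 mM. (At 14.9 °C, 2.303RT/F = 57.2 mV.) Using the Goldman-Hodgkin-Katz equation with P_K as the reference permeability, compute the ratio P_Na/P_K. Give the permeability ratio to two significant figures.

Let α = P_Na/P_K. GHK: Vm = 57.2·log₁₀[(Kₒ + α·Naₒ)/(Kᵢ + α·Naᵢ)].
10^(Vm/57.2) = 10^(43.0/57.2) = 5.6461
So 5.6461·(Kᵢ + α·Naᵢ) = Kₒ + α·Naₒ → α = (5.6461·106.0 − 4.33) / (130.0 − 5.6461·19.1)
α = (598.5 − 4.33) / (130.0 − 107.8) = 594.2/22.16 = 26.81

27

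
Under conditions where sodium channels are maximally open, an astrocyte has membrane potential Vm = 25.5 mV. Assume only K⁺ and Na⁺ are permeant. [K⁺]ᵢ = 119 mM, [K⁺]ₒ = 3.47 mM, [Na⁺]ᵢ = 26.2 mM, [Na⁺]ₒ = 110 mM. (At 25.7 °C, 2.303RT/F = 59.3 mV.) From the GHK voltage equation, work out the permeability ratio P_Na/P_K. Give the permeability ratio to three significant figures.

Let α = P_Na/P_K. GHK: Vm = 59.3·log₁₀[(Kₒ + α·Naₒ)/(Kᵢ + α·Naᵢ)].
10^(Vm/59.3) = 10^(25.5/59.3) = 2.6916
So 2.6916·(Kᵢ + α·Naᵢ) = Kₒ + α·Naₒ → α = (2.6916·119.0 − 3.47) / (110.0 − 2.6916·26.2)
α = (320.3 − 3.47) / (110.0 − 70.52) = 316.8/39.48 = 8.025

8.03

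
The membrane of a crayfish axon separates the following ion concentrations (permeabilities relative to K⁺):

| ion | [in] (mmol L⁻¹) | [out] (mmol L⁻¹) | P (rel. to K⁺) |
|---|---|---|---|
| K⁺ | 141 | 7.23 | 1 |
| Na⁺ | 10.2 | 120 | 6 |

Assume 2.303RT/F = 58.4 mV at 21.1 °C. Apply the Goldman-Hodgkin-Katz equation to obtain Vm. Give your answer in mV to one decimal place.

32.5 mV

Vm = 58.4 · log₁₀[(Σ P·[cation]ₒ + Σ P·[anion]ᵢ) / (Σ P·[cation]ᵢ + Σ P·[anion]ₒ)]
Numerator = 1×7.23 + 6×120 = 727.2
Denominator = 1×141 + 6×10.2 = 202.2
Vm = 58.4 · log₁₀(3.5966) = 58.4 × (0.5559) = 32.46 mV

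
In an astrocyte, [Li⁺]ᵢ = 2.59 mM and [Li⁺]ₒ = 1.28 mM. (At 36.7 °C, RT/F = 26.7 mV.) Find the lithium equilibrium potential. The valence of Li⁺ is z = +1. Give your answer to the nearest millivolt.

E = (26.7/z) · ln([Li⁺]_out/[Li⁺]_in) with z = +1.
= (26.7/1) · ln(1.28/2.59) = 26.70 · ln(0.4942)
= 26.70 · (-0.7048) = -18.82 mV

-19 mV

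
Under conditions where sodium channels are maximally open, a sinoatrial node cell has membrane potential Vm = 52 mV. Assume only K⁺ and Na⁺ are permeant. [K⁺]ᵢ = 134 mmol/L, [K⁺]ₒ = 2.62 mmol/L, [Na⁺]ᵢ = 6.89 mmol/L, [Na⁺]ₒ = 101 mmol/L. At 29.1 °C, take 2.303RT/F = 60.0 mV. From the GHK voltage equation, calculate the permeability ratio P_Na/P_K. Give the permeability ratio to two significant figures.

20

Let α = P_Na/P_K. GHK: Vm = 60.0·log₁₀[(Kₒ + α·Naₒ)/(Kᵢ + α·Naᵢ)].
10^(Vm/60.0) = 10^(52.0/60.0) = 7.3564
So 7.3564·(Kᵢ + α·Naᵢ) = Kₒ + α·Naₒ → α = (7.3564·134.0 − 2.62) / (101.0 − 7.3564·6.89)
α = (985.8 − 2.62) / (101.0 − 50.69) = 983.1/50.31 = 19.54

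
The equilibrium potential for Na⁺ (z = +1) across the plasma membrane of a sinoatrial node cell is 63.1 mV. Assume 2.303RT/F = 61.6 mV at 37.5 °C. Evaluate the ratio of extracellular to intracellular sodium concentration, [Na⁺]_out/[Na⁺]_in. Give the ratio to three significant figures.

log₁₀([out]/[in]) = E·z/(61.6) = 63.1 × 1 / 61.6 = 1.0244
[out]/[in] = 10^(1.0244) = 10.58

10.6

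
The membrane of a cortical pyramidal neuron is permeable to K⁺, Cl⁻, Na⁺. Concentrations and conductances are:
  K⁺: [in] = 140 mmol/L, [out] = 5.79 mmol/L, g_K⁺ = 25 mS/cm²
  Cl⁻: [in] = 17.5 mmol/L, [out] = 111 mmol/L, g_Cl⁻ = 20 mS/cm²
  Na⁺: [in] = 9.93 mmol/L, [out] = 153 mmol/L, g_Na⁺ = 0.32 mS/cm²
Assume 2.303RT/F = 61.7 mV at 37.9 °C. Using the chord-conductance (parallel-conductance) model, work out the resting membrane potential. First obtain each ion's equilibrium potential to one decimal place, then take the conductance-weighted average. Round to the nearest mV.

E_K⁺ = (61.7/1)·log₁₀(5.79/140) = -85.4 mV
E_Cl⁻ = (61.7/-1)·log₁₀(111/17.5) = -49.5 mV
E_Na⁺ = (61.7/1)·log₁₀(153/9.93) = 73.3 mV
Vm = (Σ gᵢEᵢ)/(Σ gᵢ) = (25·-85.4 + 20·-49.5 + 0.32·73.3) / (25 + 20 + 0.32)
= -3101.54 / 45.32 = -68.44 mV

-68 mV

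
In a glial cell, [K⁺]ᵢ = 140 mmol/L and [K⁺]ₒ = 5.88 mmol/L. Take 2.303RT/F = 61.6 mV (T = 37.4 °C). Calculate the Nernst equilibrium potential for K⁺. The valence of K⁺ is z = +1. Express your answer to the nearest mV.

-85 mV

E = (61.6/z) · log₁₀([K⁺]_out/[K⁺]_in) with z = +1.
= (61.6/1) · log₁₀(5.88/140) = 61.60 · log₁₀(0.042)
= 61.60 · (-1.3768) = -84.81 mV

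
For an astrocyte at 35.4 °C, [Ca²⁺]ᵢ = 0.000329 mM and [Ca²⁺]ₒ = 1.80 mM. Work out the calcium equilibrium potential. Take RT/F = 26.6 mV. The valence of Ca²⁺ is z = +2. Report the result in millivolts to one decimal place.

E = (26.6/z) · ln([Ca²⁺]_out/[Ca²⁺]_in) with z = +2.
= (26.6/2) · ln(1.80/0.000329) = 13.30 · ln(5471)
= 13.30 · (8.6072) = 114.48 mV

114.5 mV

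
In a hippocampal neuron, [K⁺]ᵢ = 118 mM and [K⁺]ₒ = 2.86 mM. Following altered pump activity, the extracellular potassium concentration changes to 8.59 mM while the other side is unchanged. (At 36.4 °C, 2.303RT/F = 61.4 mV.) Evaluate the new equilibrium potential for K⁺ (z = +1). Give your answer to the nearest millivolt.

After the shift: [K⁺]_out = 8.59, [K⁺]_in = 118 mM.
E_new = (61.4/1)·log₁₀(8.59/118) = 61.40 · (-1.1379) = -69.87 mV

-70 mV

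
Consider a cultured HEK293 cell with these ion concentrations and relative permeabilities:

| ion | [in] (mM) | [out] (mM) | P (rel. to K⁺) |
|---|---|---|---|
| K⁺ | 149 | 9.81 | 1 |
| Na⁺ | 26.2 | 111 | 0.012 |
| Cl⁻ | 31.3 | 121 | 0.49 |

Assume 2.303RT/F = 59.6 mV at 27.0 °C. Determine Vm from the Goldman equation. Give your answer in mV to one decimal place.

Vm = 59.6 · log₁₀[(Σ P·[cation]ₒ + Σ P·[anion]ᵢ) / (Σ P·[cation]ᵢ + Σ P·[anion]ₒ)]
Numerator = 1×9.81 + 0.012×111 + 0.49×31.3 = 26.48
Denominator = 1×149 + 0.012×26.2 + 0.49×121 = 208.6
Vm = 59.6 · log₁₀(0.12693) = 59.6 × (-0.8964) = -53.43 mV

-53.4 mV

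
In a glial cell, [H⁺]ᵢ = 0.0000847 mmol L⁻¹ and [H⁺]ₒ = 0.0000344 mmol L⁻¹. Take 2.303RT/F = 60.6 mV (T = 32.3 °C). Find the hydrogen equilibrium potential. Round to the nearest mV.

E = (60.6/z) · log₁₀([H⁺]_out/[H⁺]_in) with z = +1.
= (60.6/1) · log₁₀(0.0000344/0.0000847) = 60.60 · log₁₀(0.4061)
= 60.60 · (-0.3913) = -23.71 mV

-24 mV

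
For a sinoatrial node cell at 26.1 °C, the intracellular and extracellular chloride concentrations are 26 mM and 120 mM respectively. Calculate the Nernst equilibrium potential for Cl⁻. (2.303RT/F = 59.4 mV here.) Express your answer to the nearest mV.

-39 mV

E = (59.4/z) · log₁₀([Cl⁻]_out/[Cl⁻]_in) with z = -1.
For an anion, dividing by z = -1 reverses the sign.
= (59.4/-1) · log₁₀(120/26) = -59.40 · log₁₀(4.615)
= -59.40 · (0.6642) = -39.45 mV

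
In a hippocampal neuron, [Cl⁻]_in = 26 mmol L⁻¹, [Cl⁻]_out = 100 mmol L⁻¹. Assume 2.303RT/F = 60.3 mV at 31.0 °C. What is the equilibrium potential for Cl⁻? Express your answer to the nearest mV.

-35 mV

E = (60.3/z) · log₁₀([Cl⁻]_out/[Cl⁻]_in) with z = -1.
For an anion, dividing by z = -1 reverses the sign.
= (60.3/-1) · log₁₀(100/26) = -60.30 · log₁₀(3.846)
= -60.30 · (0.5850) = -35.28 mV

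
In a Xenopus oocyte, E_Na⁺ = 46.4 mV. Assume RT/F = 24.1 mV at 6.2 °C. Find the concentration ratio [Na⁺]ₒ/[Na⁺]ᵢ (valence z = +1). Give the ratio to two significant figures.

ln([out]/[in]) = E·z/(24.1) = 46.4 × 1 / 24.1 = 1.9253
[out]/[in] = e^(1.9253) = 6.857

6.9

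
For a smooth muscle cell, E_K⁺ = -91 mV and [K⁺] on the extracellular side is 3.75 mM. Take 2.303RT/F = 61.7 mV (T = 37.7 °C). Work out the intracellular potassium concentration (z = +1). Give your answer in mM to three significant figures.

112 mM

Nernst: E = (61.7/1) · log₁₀([out]/[in]), so log₁₀([out]/[in]) = -91.0 × 1 / 61.7 = -1.4749.
[out]/[in] = 10^(-1.4749) = 0.03351.
[in] = 3.75 / 0.03351 = 111.9 mM.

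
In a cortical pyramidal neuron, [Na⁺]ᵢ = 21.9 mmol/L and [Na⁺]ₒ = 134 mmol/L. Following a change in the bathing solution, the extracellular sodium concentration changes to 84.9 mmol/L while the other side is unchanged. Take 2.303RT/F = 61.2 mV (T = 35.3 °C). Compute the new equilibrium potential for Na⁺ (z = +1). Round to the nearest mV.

36 mV

After the shift: [Na⁺]_out = 84.9, [Na⁺]_in = 21.9 mmol/L.
E_new = (61.2/1)·log₁₀(84.9/21.9) = 61.20 · (0.5885) = 36.01 mV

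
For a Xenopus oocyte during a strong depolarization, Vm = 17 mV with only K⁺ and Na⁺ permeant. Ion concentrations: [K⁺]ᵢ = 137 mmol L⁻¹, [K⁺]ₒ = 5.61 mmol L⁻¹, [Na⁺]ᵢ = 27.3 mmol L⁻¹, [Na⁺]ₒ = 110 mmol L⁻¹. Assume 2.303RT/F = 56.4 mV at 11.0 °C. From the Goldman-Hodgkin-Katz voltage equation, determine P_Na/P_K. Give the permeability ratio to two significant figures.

Let α = P_Na/P_K. GHK: Vm = 56.4·log₁₀[(Kₒ + α·Naₒ)/(Kᵢ + α·Naᵢ)].
10^(Vm/56.4) = 10^(17.0/56.4) = 2.0018
So 2.0018·(Kᵢ + α·Naᵢ) = Kₒ + α·Naₒ → α = (2.0018·137.0 − 5.61) / (110.0 − 2.0018·27.3)
α = (274.2 − 5.61) / (110.0 − 54.65) = 268.6/55.35 = 4.853

4.9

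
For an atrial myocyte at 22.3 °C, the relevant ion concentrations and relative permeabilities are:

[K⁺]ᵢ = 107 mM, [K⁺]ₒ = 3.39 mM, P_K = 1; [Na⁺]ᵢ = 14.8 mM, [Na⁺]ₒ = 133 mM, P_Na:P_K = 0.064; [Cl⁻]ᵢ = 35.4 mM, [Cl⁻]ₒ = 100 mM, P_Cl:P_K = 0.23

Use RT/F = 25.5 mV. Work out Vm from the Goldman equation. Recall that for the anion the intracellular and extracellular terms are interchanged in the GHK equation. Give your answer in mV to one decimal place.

-47.9 mV

Vm = 25.5 · ln[(Σ P·[cation]ₒ + Σ P·[anion]ᵢ) / (Σ P·[cation]ᵢ + Σ P·[anion]ₒ)]
Numerator = 1×3.39 + 0.064×133 + 0.23×35.4 = 20.04
Denominator = 1×107 + 0.064×14.8 + 0.23×100 = 130.9
Vm = 25.5 · ln(0.15307) = 25.5 × (-1.8769) = -47.86 mV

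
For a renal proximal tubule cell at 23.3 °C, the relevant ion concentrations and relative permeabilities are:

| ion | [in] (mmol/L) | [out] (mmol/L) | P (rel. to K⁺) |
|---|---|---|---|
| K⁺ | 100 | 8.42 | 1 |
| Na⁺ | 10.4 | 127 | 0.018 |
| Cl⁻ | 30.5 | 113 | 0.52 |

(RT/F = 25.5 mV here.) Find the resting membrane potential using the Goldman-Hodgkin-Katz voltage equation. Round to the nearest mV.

Vm = 25.5 · ln[(Σ P·[cation]ₒ + Σ P·[anion]ᵢ) / (Σ P·[cation]ᵢ + Σ P·[anion]ₒ)]
Numerator = 1×8.42 + 0.018×127 + 0.52×30.5 = 26.57
Denominator = 1×100 + 0.018×10.4 + 0.52×113 = 158.9
Vm = 25.5 · ln(0.16714) = 25.5 × (-1.7889) = -45.62 mV

-46 mV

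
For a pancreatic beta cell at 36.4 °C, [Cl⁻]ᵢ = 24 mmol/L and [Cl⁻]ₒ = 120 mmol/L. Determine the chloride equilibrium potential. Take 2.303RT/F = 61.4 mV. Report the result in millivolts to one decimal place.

E = (61.4/z) · log₁₀([Cl⁻]_out/[Cl⁻]_in) with z = -1.
For an anion, dividing by z = -1 reverses the sign.
= (61.4/-1) · log₁₀(120/24) = -61.40 · log₁₀(5)
= -61.40 · (0.6990) = -42.92 mV

-42.9 mV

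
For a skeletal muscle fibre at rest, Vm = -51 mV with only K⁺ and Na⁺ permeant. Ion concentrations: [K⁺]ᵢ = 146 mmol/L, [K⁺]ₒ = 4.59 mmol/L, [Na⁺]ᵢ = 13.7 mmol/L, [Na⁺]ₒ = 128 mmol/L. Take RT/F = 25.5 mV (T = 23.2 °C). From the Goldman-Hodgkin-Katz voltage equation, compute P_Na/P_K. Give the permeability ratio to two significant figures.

0.12

Let α = P_Na/P_K. GHK: Vm = 25.5·ln[(Kₒ + α·Naₒ)/(Kᵢ + α·Naᵢ)].
e^(Vm/25.5) = e^(-51.0/25.5) = 0.13534
So 0.13534·(Kᵢ + α·Naᵢ) = Kₒ + α·Naₒ → α = (0.13534·146.0 − 4.59) / (128.0 − 0.13534·13.7)
α = (19.76 − 4.59) / (128.0 − 1.854) = 15.17/126.1 = 0.1202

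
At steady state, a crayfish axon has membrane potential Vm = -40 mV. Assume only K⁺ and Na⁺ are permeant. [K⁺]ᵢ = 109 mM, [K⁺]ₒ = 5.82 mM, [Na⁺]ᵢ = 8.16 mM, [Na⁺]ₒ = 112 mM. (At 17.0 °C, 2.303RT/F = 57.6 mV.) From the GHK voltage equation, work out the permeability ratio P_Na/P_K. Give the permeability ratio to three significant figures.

Let α = P_Na/P_K. GHK: Vm = 57.6·log₁₀[(Kₒ + α·Naₒ)/(Kᵢ + α·Naᵢ)].
10^(Vm/57.6) = 10^(-40.0/57.6) = 0.20209
So 0.20209·(Kᵢ + α·Naᵢ) = Kₒ + α·Naₒ → α = (0.20209·109.0 − 5.82) / (112.0 − 0.20209·8.16)
α = (22.03 − 5.82) / (112.0 − 1.649) = 16.21/110.4 = 0.1469

0.147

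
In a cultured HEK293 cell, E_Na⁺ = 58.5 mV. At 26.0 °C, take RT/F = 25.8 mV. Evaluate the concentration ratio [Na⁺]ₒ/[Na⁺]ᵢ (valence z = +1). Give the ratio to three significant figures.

ln([out]/[in]) = E·z/(25.8) = 58.5 × 1 / 25.8 = 2.2674
[out]/[in] = e^(2.2674) = 9.655

9.65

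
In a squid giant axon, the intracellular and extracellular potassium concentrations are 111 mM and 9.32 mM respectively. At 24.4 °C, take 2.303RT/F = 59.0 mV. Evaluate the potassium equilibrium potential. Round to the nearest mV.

-63 mV

E = (59.0/z) · log₁₀([K⁺]_out/[K⁺]_in) with z = +1.
= (59.0/1) · log₁₀(9.32/111) = 59.00 · log₁₀(0.08396)
= 59.00 · (-1.0759) = -63.48 mV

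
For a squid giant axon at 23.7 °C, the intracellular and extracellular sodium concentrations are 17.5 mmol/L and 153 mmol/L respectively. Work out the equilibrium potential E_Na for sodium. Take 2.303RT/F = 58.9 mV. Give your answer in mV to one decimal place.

E = (58.9/z) · log₁₀([Na⁺]_out/[Na⁺]_in) with z = +1.
= (58.9/1) · log₁₀(153/17.5) = 58.90 · log₁₀(8.743)
= 58.90 · (0.9417) = 55.46 mV

55.5 mV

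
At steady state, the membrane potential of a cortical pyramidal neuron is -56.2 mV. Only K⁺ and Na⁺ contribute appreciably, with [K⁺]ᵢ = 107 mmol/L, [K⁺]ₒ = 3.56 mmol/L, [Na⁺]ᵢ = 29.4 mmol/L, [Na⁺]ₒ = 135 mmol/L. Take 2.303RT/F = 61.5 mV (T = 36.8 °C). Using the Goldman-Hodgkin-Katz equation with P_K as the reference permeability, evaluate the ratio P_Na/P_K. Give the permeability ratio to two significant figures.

0.072

Let α = P_Na/P_K. GHK: Vm = 61.5·log₁₀[(Kₒ + α·Naₒ)/(Kᵢ + α·Naᵢ)].
10^(Vm/61.5) = 10^(-56.2/61.5) = 0.12195
So 0.12195·(Kᵢ + α·Naᵢ) = Kₒ + α·Naₒ → α = (0.12195·107.0 − 3.56) / (135.0 − 0.12195·29.4)
α = (13.05 − 3.56) / (135.0 − 3.585) = 9.489/131.4 = 0.0722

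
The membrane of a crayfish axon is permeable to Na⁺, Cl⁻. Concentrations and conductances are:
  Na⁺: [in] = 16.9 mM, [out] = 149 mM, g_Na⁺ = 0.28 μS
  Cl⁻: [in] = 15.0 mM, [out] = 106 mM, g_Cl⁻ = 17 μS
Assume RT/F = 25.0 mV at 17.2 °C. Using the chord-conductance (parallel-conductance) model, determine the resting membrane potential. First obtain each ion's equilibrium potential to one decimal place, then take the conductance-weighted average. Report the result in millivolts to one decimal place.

E_Na⁺ = (25.0/1)·ln(149/16.9) = 54.4 mV
E_Cl⁻ = (25.0/-1)·ln(106/15.0) = -48.9 mV
Vm = (Σ gᵢEᵢ)/(Σ gᵢ) = (0.28·54.4 + 17·-48.9) / (0.28 + 17)
= -816.07 / 17.28 = -47.23 mV

-47.2 mV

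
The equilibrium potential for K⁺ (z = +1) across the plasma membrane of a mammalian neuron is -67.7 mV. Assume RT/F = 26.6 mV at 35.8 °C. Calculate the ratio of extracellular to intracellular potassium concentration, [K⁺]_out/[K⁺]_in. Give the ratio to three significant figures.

ln([out]/[in]) = E·z/(26.6) = -67.7 × 1 / 26.6 = -2.5451
[out]/[in] = e^(-2.5451) = 0.07846

0.0785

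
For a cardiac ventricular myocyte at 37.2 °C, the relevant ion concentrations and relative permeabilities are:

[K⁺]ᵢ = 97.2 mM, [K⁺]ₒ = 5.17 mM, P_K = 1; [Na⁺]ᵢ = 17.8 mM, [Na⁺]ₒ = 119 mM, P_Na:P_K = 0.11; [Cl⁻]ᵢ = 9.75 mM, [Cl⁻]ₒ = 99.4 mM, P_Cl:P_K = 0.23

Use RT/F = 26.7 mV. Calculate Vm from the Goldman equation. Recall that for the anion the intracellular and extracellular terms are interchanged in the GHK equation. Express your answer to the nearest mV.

-48 mV

Vm = 26.7 · ln[(Σ P·[cation]ₒ + Σ P·[anion]ᵢ) / (Σ P·[cation]ᵢ + Σ P·[anion]ₒ)]
Numerator = 1×5.17 + 0.11×119 + 0.23×9.75 = 20.5
Denominator = 1×97.2 + 0.11×17.8 + 0.23×99.4 = 122
Vm = 26.7 · ln(0.16803) = 26.7 × (-1.7836) = -47.62 mV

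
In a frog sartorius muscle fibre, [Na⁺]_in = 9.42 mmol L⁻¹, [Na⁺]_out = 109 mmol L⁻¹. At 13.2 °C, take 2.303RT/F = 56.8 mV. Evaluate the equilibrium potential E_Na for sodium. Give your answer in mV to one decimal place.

E = (56.8/z) · log₁₀([Na⁺]_out/[Na⁺]_in) with z = +1.
= (56.8/1) · log₁₀(109/9.42) = 56.80 · log₁₀(11.57)
= 56.80 · (1.0634) = 60.40 mV

60.4 mV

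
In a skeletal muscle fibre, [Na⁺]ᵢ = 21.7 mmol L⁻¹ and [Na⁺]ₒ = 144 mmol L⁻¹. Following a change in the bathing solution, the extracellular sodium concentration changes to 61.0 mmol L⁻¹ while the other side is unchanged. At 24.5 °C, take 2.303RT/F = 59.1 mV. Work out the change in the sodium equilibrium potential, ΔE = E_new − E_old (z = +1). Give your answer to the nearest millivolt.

E_old = (59.1/1)·log₁₀(144/21.7) = 48.57 mV
E_new = (59.1/1)·log₁₀(61.0/21.7) = 26.53 mV
ΔE = 26.53 − (48.57) = -22.05 mV

-22 mV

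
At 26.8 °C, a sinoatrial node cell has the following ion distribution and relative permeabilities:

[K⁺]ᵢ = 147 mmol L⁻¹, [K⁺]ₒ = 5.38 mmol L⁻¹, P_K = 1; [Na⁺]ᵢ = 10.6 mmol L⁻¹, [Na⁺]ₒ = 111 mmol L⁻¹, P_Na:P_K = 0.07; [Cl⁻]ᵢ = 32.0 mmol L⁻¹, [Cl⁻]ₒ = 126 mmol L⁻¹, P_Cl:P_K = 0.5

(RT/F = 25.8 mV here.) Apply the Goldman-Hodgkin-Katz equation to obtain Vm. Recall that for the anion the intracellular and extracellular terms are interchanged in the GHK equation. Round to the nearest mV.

Vm = 25.8 · ln[(Σ P·[cation]ₒ + Σ P·[anion]ᵢ) / (Σ P·[cation]ᵢ + Σ P·[anion]ₒ)]
Numerator = 1×5.38 + 0.07×111 + 0.5×32.0 = 29.15
Denominator = 1×147 + 0.07×10.6 + 0.5×126 = 210.7
Vm = 25.8 · ln(0.13832) = 25.8 × (-1.9782) = -51.04 mV

-51 mV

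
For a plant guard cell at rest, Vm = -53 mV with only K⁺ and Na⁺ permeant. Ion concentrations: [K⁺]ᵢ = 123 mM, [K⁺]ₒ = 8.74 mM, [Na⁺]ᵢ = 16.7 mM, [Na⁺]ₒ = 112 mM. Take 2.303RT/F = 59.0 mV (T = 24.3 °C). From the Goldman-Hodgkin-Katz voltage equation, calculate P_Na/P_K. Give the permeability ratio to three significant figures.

Let α = P_Na/P_K. GHK: Vm = 59.0·log₁₀[(Kₒ + α·Naₒ)/(Kᵢ + α·Naᵢ)].
10^(Vm/59.0) = 10^(-53.0/59.0) = 0.12638
So 0.12638·(Kᵢ + α·Naᵢ) = Kₒ + α·Naₒ → α = (0.12638·123.0 − 8.74) / (112.0 − 0.12638·16.7)
α = (15.55 − 8.74) / (112.0 − 2.111) = 6.805/109.9 = 0.06193

0.0619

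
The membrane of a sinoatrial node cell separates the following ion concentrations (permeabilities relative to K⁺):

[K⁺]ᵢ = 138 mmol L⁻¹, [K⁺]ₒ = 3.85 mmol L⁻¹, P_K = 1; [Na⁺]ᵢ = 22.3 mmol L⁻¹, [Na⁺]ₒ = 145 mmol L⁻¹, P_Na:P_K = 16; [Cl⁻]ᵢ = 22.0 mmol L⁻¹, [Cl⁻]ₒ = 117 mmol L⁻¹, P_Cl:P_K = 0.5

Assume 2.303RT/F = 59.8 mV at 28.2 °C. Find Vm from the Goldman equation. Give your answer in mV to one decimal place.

Vm = 59.8 · log₁₀[(Σ P·[cation]ₒ + Σ P·[anion]ᵢ) / (Σ P·[cation]ᵢ + Σ P·[anion]ₒ)]
Numerator = 1×3.85 + 16×145 + 0.5×22.0 = 2335
Denominator = 1×138 + 16×22.3 + 0.5×117 = 553.3
Vm = 59.8 · log₁₀(4.2199) = 59.8 × (0.6253) = 37.39 mV

37.4 mV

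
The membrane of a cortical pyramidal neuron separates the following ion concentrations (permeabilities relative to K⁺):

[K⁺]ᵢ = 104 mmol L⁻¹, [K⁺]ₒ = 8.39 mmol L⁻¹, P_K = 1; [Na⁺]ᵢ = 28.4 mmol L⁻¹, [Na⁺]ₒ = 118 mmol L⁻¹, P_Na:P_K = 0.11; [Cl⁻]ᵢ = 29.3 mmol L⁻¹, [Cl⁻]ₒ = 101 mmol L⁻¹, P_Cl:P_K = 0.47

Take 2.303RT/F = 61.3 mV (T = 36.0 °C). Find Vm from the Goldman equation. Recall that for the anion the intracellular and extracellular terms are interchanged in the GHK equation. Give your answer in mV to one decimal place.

Vm = 61.3 · log₁₀[(Σ P·[cation]ₒ + Σ P·[anion]ᵢ) / (Σ P·[cation]ᵢ + Σ P·[anion]ₒ)]
Numerator = 1×8.39 + 0.11×118 + 0.47×29.3 = 35.14
Denominator = 1×104 + 0.11×28.4 + 0.47×101 = 154.6
Vm = 61.3 · log₁₀(0.22731) = 61.3 × (-0.6434) = -39.44 mV

-39.4 mV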